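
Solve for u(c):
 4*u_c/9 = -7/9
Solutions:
 u(c) = C1 - 7*c/4


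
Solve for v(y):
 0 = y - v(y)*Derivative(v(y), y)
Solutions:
 v(y) = -sqrt(C1 + y^2)
 v(y) = sqrt(C1 + y^2)


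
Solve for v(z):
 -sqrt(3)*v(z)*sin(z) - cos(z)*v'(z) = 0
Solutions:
 v(z) = C1*cos(z)^(sqrt(3))


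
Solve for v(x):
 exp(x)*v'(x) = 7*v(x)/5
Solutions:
 v(x) = C1*exp(-7*exp(-x)/5)


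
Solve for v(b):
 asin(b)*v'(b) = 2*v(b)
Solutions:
 v(b) = C1*exp(2*Integral(1/asin(b), b))


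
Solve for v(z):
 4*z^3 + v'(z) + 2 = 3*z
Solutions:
 v(z) = C1 - z^4 + 3*z^2/2 - 2*z


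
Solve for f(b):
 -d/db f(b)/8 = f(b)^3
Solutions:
 f(b) = -sqrt(2)*sqrt(-1/(C1 - 8*b))/2
 f(b) = sqrt(2)*sqrt(-1/(C1 - 8*b))/2


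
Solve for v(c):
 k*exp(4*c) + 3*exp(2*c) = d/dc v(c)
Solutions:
 v(c) = C1 + k*exp(4*c)/4 + 3*exp(2*c)/2


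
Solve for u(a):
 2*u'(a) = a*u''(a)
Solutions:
 u(a) = C1 + C2*a^3


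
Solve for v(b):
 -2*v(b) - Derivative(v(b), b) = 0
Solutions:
 v(b) = C1*exp(-2*b)


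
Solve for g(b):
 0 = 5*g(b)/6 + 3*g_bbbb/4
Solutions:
 g(b) = (C1*sin(2^(3/4)*sqrt(3)*5^(1/4)*b/6) + C2*cos(2^(3/4)*sqrt(3)*5^(1/4)*b/6))*exp(-2^(3/4)*sqrt(3)*5^(1/4)*b/6) + (C3*sin(2^(3/4)*sqrt(3)*5^(1/4)*b/6) + C4*cos(2^(3/4)*sqrt(3)*5^(1/4)*b/6))*exp(2^(3/4)*sqrt(3)*5^(1/4)*b/6)


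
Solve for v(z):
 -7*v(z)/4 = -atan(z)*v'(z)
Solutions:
 v(z) = C1*exp(7*Integral(1/atan(z), z)/4)


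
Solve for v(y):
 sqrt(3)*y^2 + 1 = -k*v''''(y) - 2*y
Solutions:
 v(y) = C1 + C2*y + C3*y^2 + C4*y^3 - sqrt(3)*y^6/(360*k) - y^5/(60*k) - y^4/(24*k)


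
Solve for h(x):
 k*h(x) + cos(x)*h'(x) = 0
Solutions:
 h(x) = C1*exp(k*(log(sin(x) - 1) - log(sin(x) + 1))/2)


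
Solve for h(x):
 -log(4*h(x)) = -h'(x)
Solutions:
 -Integral(1/(log(_y) + 2*log(2)), (_y, h(x))) = C1 - x


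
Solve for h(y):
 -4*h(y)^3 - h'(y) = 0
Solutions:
 h(y) = -sqrt(2)*sqrt(-1/(C1 - 4*y))/2
 h(y) = sqrt(2)*sqrt(-1/(C1 - 4*y))/2


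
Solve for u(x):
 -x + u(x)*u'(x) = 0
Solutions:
 u(x) = -sqrt(C1 + x^2)
 u(x) = sqrt(C1 + x^2)


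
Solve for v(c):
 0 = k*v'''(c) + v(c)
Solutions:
 v(c) = C1*exp(c*(-1/k)^(1/3)) + C2*exp(c*(-1/k)^(1/3)*(-1 + sqrt(3)*I)/2) + C3*exp(-c*(-1/k)^(1/3)*(1 + sqrt(3)*I)/2)


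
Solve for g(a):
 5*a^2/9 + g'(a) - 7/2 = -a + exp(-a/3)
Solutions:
 g(a) = C1 - 5*a^3/27 - a^2/2 + 7*a/2 - 3*exp(-a/3)


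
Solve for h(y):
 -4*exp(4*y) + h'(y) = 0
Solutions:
 h(y) = C1 + exp(4*y)


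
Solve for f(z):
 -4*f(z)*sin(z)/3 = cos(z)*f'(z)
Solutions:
 f(z) = C1*cos(z)^(4/3)


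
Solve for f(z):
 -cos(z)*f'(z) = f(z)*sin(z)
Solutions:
 f(z) = C1*cos(z)


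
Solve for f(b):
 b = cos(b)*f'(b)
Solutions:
 f(b) = C1 + Integral(b/cos(b), b)


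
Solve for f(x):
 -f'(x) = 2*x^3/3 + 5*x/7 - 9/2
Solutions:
 f(x) = C1 - x^4/6 - 5*x^2/14 + 9*x/2


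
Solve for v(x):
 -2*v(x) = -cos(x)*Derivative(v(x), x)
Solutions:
 v(x) = C1*(sin(x) + 1)/(sin(x) - 1)


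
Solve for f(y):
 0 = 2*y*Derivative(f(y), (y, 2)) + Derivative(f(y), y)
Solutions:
 f(y) = C1 + C2*sqrt(y)


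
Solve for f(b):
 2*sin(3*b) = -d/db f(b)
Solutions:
 f(b) = C1 + 2*cos(3*b)/3


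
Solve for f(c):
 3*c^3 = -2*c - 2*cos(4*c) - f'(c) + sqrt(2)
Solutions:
 f(c) = C1 - 3*c^4/4 - c^2 + sqrt(2)*c - sin(4*c)/2


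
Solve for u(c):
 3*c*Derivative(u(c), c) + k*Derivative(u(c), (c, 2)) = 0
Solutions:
 u(c) = C1 + C2*sqrt(k)*erf(sqrt(6)*c*sqrt(1/k)/2)


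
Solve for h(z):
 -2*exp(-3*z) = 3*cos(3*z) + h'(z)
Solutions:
 h(z) = C1 - sin(3*z) + 2*exp(-3*z)/3


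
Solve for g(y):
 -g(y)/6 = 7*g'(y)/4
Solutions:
 g(y) = C1*exp(-2*y/21)


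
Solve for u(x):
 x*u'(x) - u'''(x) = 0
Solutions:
 u(x) = C1 + Integral(C2*airyai(x) + C3*airybi(x), x)


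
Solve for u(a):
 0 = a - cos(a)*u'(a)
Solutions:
 u(a) = C1 + Integral(a/cos(a), a)


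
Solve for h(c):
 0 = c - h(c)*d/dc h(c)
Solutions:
 h(c) = -sqrt(C1 + c^2)
 h(c) = sqrt(C1 + c^2)


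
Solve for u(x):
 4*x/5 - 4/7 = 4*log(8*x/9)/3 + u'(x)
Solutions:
 u(x) = C1 + 2*x^2/5 - 4*x*log(x)/3 - 4*x*log(2) + 16*x/21 + 8*x*log(3)/3


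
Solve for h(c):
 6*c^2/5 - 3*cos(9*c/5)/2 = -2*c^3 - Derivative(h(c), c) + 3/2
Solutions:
 h(c) = C1 - c^4/2 - 2*c^3/5 + 3*c/2 + 5*sin(9*c/5)/6


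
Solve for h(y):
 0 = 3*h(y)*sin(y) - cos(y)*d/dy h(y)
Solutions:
 h(y) = C1/cos(y)^3


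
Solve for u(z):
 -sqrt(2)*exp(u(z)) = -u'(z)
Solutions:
 u(z) = log(-1/(C1 + sqrt(2)*z))


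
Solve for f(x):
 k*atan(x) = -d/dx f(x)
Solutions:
 f(x) = C1 - k*(x*atan(x) - log(x^2 + 1)/2)


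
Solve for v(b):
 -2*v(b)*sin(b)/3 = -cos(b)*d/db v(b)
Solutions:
 v(b) = C1/cos(b)^(2/3)


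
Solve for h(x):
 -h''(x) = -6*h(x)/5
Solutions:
 h(x) = C1*exp(-sqrt(30)*x/5) + C2*exp(sqrt(30)*x/5)


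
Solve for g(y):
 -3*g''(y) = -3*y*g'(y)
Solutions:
 g(y) = C1 + C2*erfi(sqrt(2)*y/2)


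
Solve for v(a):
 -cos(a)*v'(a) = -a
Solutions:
 v(a) = C1 + Integral(a/cos(a), a)


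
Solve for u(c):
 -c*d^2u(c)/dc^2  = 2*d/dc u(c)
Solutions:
 u(c) = C1 + C2/c


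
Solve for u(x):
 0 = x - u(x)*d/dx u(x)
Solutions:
 u(x) = -sqrt(C1 + x^2)
 u(x) = sqrt(C1 + x^2)


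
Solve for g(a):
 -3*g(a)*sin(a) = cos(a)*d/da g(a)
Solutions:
 g(a) = C1*cos(a)^3


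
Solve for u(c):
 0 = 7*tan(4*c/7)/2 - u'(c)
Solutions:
 u(c) = C1 - 49*log(cos(4*c/7))/8


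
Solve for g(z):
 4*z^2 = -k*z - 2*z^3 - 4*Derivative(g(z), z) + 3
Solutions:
 g(z) = C1 - k*z^2/8 - z^4/8 - z^3/3 + 3*z/4


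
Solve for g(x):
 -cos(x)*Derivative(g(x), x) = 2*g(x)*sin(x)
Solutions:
 g(x) = C1*cos(x)^2


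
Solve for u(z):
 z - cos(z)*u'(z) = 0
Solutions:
 u(z) = C1 + Integral(z/cos(z), z)


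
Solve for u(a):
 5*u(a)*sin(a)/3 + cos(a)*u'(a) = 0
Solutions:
 u(a) = C1*cos(a)^(5/3)


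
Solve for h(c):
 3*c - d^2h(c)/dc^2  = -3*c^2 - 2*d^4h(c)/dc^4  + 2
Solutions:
 h(c) = C1 + C2*c + C3*exp(-sqrt(2)*c/2) + C4*exp(sqrt(2)*c/2) + c^4/4 + c^3/2 + 5*c^2


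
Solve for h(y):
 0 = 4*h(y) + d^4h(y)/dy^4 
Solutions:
 h(y) = (C1*sin(y) + C2*cos(y))*exp(-y) + (C3*sin(y) + C4*cos(y))*exp(y)


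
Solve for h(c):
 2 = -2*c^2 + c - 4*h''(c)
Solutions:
 h(c) = C1 + C2*c - c^4/24 + c^3/24 - c^2/4


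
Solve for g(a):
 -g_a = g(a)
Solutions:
 g(a) = C1*exp(-a)


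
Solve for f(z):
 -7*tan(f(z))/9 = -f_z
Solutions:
 f(z) = pi - asin(C1*exp(7*z/9))
 f(z) = asin(C1*exp(7*z/9))


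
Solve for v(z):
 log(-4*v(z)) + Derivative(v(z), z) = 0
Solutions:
 Integral(1/(log(-_y) + 2*log(2)), (_y, v(z))) = C1 - z


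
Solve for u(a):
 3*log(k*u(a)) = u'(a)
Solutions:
 li(k*u(a))/k = C1 + 3*a


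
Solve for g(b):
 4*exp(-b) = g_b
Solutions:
 g(b) = C1 - 4*exp(-b)


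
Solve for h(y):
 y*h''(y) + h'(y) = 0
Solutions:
 h(y) = C1 + C2*log(y)


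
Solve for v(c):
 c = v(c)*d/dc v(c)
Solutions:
 v(c) = -sqrt(C1 + c^2)
 v(c) = sqrt(C1 + c^2)


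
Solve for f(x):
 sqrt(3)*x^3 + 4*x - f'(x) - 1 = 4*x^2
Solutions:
 f(x) = C1 + sqrt(3)*x^4/4 - 4*x^3/3 + 2*x^2 - x


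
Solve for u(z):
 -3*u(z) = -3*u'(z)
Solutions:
 u(z) = C1*exp(z)


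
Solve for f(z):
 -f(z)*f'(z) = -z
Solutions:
 f(z) = -sqrt(C1 + z^2)
 f(z) = sqrt(C1 + z^2)


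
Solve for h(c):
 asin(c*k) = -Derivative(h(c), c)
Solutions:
 h(c) = C1 - Piecewise((c*asin(c*k) + sqrt(-c^2*k^2 + 1)/k, Ne(k, 0)), (0, True))


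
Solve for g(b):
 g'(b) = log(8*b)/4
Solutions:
 g(b) = C1 + b*log(b)/4 - b/4 + 3*b*log(2)/4


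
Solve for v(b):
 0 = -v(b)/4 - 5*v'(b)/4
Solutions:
 v(b) = C1*exp(-b/5)


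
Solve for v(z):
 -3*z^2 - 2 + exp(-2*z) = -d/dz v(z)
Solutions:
 v(z) = C1 + z^3 + 2*z + exp(-2*z)/2


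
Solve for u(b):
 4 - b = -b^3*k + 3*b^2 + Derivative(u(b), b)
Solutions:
 u(b) = C1 + b^4*k/4 - b^3 - b^2/2 + 4*b


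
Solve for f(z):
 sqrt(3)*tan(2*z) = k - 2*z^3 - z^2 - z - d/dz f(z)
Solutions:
 f(z) = C1 + k*z - z^4/2 - z^3/3 - z^2/2 + sqrt(3)*log(cos(2*z))/2


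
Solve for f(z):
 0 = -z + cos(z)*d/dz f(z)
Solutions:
 f(z) = C1 + Integral(z/cos(z), z)


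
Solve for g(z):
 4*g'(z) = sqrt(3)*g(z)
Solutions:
 g(z) = C1*exp(sqrt(3)*z/4)


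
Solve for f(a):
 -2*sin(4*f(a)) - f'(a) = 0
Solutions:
 f(a) = -acos((-C1 - exp(16*a))/(C1 - exp(16*a)))/4 + pi/2
 f(a) = acos((-C1 - exp(16*a))/(C1 - exp(16*a)))/4


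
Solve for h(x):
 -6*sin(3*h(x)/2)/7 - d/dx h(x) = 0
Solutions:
 6*x/7 + log(cos(3*h(x)/2) - 1)/3 - log(cos(3*h(x)/2) + 1)/3 = C1


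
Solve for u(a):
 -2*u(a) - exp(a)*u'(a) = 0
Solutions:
 u(a) = C1*exp(2*exp(-a))


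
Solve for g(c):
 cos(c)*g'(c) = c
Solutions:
 g(c) = C1 + Integral(c/cos(c), c)


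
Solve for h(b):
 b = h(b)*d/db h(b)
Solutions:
 h(b) = -sqrt(C1 + b^2)
 h(b) = sqrt(C1 + b^2)


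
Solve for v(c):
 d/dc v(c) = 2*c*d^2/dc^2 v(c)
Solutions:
 v(c) = C1 + C2*c^(3/2)


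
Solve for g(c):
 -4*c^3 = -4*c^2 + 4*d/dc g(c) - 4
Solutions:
 g(c) = C1 - c^4/4 + c^3/3 + c


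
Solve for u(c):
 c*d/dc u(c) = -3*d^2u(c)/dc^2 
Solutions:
 u(c) = C1 + C2*erf(sqrt(6)*c/6)


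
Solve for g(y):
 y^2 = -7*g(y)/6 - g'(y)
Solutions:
 g(y) = C1*exp(-7*y/6) - 6*y^2/7 + 72*y/49 - 432/343


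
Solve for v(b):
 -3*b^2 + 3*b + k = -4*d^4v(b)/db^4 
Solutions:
 v(b) = C1 + C2*b + C3*b^2 + C4*b^3 + b^6/480 - b^5/160 - b^4*k/96


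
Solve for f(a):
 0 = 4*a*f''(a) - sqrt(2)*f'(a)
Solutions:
 f(a) = C1 + C2*a^(sqrt(2)/4 + 1)


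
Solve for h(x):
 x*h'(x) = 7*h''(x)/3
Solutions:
 h(x) = C1 + C2*erfi(sqrt(42)*x/14)


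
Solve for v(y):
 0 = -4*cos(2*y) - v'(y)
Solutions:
 v(y) = C1 - 2*sin(2*y)


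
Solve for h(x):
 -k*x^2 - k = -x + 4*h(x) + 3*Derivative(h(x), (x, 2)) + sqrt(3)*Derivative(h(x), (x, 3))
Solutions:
 h(x) = C1*exp(x*(-2*sqrt(3) + 3^(2/3)/(12 + 7*sqrt(3))^(1/3) + 3^(1/3)*(12 + 7*sqrt(3))^(1/3))/6)*sin(3^(1/6)*x*(-3^(2/3)*(12 + 7*sqrt(3))^(1/3) + 3/(12 + 7*sqrt(3))^(1/3))/6) + C2*exp(x*(-2*sqrt(3) + 3^(2/3)/(12 + 7*sqrt(3))^(1/3) + 3^(1/3)*(12 + 7*sqrt(3))^(1/3))/6)*cos(3^(1/6)*x*(-3^(2/3)*(12 + 7*sqrt(3))^(1/3) + 3/(12 + 7*sqrt(3))^(1/3))/6) + C3*exp(-x*(3^(2/3)/(12 + 7*sqrt(3))^(1/3) + sqrt(3) + 3^(1/3)*(12 + 7*sqrt(3))^(1/3))/3) - k*x^2/4 + k/8 + x/4


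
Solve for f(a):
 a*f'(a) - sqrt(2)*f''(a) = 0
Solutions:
 f(a) = C1 + C2*erfi(2^(1/4)*a/2)


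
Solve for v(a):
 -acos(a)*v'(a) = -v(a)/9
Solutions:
 v(a) = C1*exp(Integral(1/acos(a), a)/9)


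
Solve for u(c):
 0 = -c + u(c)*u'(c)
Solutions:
 u(c) = -sqrt(C1 + c^2)
 u(c) = sqrt(C1 + c^2)


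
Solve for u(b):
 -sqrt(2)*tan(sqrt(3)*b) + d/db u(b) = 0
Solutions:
 u(b) = C1 - sqrt(6)*log(cos(sqrt(3)*b))/3


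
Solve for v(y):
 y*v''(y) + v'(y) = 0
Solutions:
 v(y) = C1 + C2*log(y)


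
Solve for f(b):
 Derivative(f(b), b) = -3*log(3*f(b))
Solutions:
 Integral(1/(log(_y) + log(3)), (_y, f(b)))/3 = C1 - b


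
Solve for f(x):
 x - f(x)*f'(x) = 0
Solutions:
 f(x) = -sqrt(C1 + x^2)
 f(x) = sqrt(C1 + x^2)


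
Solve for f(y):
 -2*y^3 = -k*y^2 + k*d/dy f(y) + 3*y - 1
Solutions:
 f(y) = C1 + y^3/3 - y^4/(2*k) - 3*y^2/(2*k) + y/k


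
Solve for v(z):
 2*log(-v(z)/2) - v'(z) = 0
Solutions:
 -Integral(1/(log(-_y) - log(2)), (_y, v(z)))/2 = C1 - z


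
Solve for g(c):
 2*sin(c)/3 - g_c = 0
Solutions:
 g(c) = C1 - 2*cos(c)/3


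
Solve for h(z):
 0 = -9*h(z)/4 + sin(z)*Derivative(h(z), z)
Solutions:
 h(z) = C1*(cos(z) - 1)^(9/8)/(cos(z) + 1)^(9/8)


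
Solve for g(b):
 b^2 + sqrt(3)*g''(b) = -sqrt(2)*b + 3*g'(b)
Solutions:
 g(b) = C1 + C2*exp(sqrt(3)*b) + b^3/9 + sqrt(3)*b^2/9 + sqrt(2)*b^2/6 + 2*b/9 + sqrt(6)*b/9


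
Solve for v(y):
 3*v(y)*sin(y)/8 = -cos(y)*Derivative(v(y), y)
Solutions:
 v(y) = C1*cos(y)^(3/8)


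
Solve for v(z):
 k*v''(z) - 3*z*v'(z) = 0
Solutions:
 v(z) = C1 + C2*erf(sqrt(6)*z*sqrt(-1/k)/2)/sqrt(-1/k)


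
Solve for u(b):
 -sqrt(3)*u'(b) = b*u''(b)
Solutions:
 u(b) = C1 + C2*b^(1 - sqrt(3))


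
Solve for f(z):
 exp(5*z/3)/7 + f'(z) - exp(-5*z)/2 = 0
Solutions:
 f(z) = C1 - 3*exp(5*z/3)/35 - exp(-5*z)/10


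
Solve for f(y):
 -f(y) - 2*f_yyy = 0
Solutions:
 f(y) = C3*exp(-2^(2/3)*y/2) + (C1*sin(2^(2/3)*sqrt(3)*y/4) + C2*cos(2^(2/3)*sqrt(3)*y/4))*exp(2^(2/3)*y/4)


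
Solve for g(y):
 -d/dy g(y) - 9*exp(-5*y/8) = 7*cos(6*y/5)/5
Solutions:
 g(y) = C1 - 7*sin(6*y/5)/6 + 72*exp(-5*y/8)/5


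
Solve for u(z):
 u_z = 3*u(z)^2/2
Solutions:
 u(z) = -2/(C1 + 3*z)


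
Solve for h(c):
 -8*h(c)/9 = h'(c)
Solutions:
 h(c) = C1*exp(-8*c/9)


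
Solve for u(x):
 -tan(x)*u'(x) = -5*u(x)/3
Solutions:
 u(x) = C1*sin(x)^(5/3)


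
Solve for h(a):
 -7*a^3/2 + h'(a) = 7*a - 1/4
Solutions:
 h(a) = C1 + 7*a^4/8 + 7*a^2/2 - a/4


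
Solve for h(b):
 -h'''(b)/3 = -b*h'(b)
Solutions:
 h(b) = C1 + Integral(C2*airyai(3^(1/3)*b) + C3*airybi(3^(1/3)*b), b)


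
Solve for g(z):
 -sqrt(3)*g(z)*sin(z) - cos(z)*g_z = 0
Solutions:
 g(z) = C1*cos(z)^(sqrt(3))


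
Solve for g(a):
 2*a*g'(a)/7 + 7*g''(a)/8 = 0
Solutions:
 g(a) = C1 + C2*erf(2*sqrt(2)*a/7)


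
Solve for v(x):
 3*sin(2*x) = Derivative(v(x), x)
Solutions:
 v(x) = C1 - 3*cos(2*x)/2


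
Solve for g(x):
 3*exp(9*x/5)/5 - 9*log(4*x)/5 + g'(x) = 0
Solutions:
 g(x) = C1 + 9*x*log(x)/5 + 9*x*(-1 + 2*log(2))/5 - exp(9*x/5)/3


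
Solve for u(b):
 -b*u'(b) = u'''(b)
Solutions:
 u(b) = C1 + Integral(C2*airyai(-b) + C3*airybi(-b), b)


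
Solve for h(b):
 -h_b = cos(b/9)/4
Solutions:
 h(b) = C1 - 9*sin(b/9)/4


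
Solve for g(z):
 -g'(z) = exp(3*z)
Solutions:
 g(z) = C1 - exp(3*z)/3


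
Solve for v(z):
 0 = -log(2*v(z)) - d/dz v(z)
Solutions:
 Integral(1/(log(_y) + log(2)), (_y, v(z))) = C1 - z


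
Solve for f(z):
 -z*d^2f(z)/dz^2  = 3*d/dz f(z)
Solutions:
 f(z) = C1 + C2/z^2


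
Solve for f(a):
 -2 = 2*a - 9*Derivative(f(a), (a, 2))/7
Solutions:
 f(a) = C1 + C2*a + 7*a^3/27 + 7*a^2/9


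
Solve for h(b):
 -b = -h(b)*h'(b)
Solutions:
 h(b) = -sqrt(C1 + b^2)
 h(b) = sqrt(C1 + b^2)


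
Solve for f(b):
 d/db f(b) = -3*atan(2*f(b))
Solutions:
 Integral(1/atan(2*_y), (_y, f(b))) = C1 - 3*b


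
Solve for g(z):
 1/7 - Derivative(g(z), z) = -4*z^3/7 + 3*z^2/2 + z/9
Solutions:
 g(z) = C1 + z^4/7 - z^3/2 - z^2/18 + z/7


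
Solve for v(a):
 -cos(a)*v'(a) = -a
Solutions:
 v(a) = C1 + Integral(a/cos(a), a)


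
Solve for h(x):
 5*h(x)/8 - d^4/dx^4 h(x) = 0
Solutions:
 h(x) = C1*exp(-10^(1/4)*x/2) + C2*exp(10^(1/4)*x/2) + C3*sin(10^(1/4)*x/2) + C4*cos(10^(1/4)*x/2)


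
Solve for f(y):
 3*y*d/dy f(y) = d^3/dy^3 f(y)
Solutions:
 f(y) = C1 + Integral(C2*airyai(3^(1/3)*y) + C3*airybi(3^(1/3)*y), y)


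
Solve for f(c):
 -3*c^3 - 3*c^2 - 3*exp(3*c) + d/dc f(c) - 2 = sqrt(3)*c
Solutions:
 f(c) = C1 + 3*c^4/4 + c^3 + sqrt(3)*c^2/2 + 2*c + exp(3*c)


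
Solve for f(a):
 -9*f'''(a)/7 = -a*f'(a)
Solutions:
 f(a) = C1 + Integral(C2*airyai(21^(1/3)*a/3) + C3*airybi(21^(1/3)*a/3), a)


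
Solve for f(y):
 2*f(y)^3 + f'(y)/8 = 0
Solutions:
 f(y) = -sqrt(2)*sqrt(-1/(C1 - 16*y))/2
 f(y) = sqrt(2)*sqrt(-1/(C1 - 16*y))/2


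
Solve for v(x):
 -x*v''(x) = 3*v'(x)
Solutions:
 v(x) = C1 + C2/x^2


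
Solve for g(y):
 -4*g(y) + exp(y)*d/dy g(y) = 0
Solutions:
 g(y) = C1*exp(-4*exp(-y))


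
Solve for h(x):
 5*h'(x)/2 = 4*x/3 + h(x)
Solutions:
 h(x) = C1*exp(2*x/5) - 4*x/3 - 10/3


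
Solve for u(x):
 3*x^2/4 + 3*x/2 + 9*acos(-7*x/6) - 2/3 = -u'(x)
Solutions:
 u(x) = C1 - x^3/4 - 3*x^2/4 - 9*x*acos(-7*x/6) + 2*x/3 - 9*sqrt(36 - 49*x^2)/7


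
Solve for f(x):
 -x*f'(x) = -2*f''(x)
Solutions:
 f(x) = C1 + C2*erfi(x/2)


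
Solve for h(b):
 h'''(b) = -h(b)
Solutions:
 h(b) = C3*exp(-b) + (C1*sin(sqrt(3)*b/2) + C2*cos(sqrt(3)*b/2))*exp(b/2)


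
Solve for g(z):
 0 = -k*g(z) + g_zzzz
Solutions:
 g(z) = C1*exp(-k^(1/4)*z) + C2*exp(k^(1/4)*z) + C3*exp(-I*k^(1/4)*z) + C4*exp(I*k^(1/4)*z)


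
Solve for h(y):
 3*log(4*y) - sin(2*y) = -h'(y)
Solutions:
 h(y) = C1 - 3*y*log(y) - 6*y*log(2) + 3*y - cos(2*y)/2


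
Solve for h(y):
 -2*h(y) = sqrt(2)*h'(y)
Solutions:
 h(y) = C1*exp(-sqrt(2)*y)


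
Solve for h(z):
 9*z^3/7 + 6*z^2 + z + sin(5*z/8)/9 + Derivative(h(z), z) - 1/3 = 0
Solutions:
 h(z) = C1 - 9*z^4/28 - 2*z^3 - z^2/2 + z/3 + 8*cos(5*z/8)/45


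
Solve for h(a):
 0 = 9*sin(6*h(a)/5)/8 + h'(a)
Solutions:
 9*a/8 + 5*log(cos(6*h(a)/5) - 1)/12 - 5*log(cos(6*h(a)/5) + 1)/12 = C1


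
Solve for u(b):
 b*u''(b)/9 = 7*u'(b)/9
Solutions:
 u(b) = C1 + C2*b^8


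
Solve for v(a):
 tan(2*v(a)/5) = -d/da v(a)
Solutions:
 v(a) = -5*asin(C1*exp(-2*a/5))/2 + 5*pi/2
 v(a) = 5*asin(C1*exp(-2*a/5))/2


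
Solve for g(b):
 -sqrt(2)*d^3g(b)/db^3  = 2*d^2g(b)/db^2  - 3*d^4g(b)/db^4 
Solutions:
 g(b) = C1 + C2*b + C3*exp(b*(sqrt(2) + sqrt(26))/6) + C4*exp(b*(-sqrt(26) + sqrt(2))/6)


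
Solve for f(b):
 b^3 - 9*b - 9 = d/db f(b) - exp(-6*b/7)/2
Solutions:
 f(b) = C1 + b^4/4 - 9*b^2/2 - 9*b - 7*exp(-6*b/7)/12


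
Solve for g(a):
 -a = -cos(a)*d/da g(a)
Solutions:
 g(a) = C1 + Integral(a/cos(a), a)


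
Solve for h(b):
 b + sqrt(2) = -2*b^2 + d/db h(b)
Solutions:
 h(b) = C1 + 2*b^3/3 + b^2/2 + sqrt(2)*b


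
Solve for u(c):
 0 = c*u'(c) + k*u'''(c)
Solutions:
 u(c) = C1 + Integral(C2*airyai(c*(-1/k)^(1/3)) + C3*airybi(c*(-1/k)^(1/3)), c)


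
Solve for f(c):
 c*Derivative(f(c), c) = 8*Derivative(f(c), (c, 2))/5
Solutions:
 f(c) = C1 + C2*erfi(sqrt(5)*c/4)


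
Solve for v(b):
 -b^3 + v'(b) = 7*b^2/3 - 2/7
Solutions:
 v(b) = C1 + b^4/4 + 7*b^3/9 - 2*b/7


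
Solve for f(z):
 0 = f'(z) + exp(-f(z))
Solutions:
 f(z) = log(C1 - z)


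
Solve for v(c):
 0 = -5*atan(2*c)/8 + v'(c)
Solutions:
 v(c) = C1 + 5*c*atan(2*c)/8 - 5*log(4*c^2 + 1)/32


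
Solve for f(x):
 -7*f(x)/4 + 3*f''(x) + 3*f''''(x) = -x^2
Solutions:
 f(x) = C1*exp(-sqrt(6)*x*sqrt(-3 + sqrt(30))/6) + C2*exp(sqrt(6)*x*sqrt(-3 + sqrt(30))/6) + C3*sin(sqrt(6)*x*sqrt(3 + sqrt(30))/6) + C4*cos(sqrt(6)*x*sqrt(3 + sqrt(30))/6) + 4*x^2/7 + 96/49


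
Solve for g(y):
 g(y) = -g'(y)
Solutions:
 g(y) = C1*exp(-y)


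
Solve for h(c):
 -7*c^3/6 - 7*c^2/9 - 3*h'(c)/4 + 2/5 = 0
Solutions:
 h(c) = C1 - 7*c^4/18 - 28*c^3/81 + 8*c/15


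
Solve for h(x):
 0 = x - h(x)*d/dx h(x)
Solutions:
 h(x) = -sqrt(C1 + x^2)
 h(x) = sqrt(C1 + x^2)


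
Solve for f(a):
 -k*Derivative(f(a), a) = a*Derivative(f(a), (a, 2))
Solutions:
 f(a) = C1 + a^(1 - re(k))*(C2*sin(log(a)*Abs(im(k))) + C3*cos(log(a)*im(k)))


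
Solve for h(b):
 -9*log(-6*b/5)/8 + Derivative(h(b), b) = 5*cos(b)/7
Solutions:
 h(b) = C1 + 9*b*log(-b)/8 - 9*b*log(5)/8 - 9*b/8 + 9*b*log(6)/8 + 5*sin(b)/7


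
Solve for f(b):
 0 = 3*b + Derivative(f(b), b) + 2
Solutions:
 f(b) = C1 - 3*b^2/2 - 2*b


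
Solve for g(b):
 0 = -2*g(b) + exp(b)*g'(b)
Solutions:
 g(b) = C1*exp(-2*exp(-b))


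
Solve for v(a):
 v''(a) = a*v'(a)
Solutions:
 v(a) = C1 + C2*erfi(sqrt(2)*a/2)


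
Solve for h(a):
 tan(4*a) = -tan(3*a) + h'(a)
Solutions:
 h(a) = C1 - log(cos(3*a))/3 - log(cos(4*a))/4


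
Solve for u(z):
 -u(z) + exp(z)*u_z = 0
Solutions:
 u(z) = C1*exp(-exp(-z))


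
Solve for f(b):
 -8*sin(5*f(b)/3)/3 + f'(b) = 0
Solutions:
 -8*b/3 + 3*log(cos(5*f(b)/3) - 1)/10 - 3*log(cos(5*f(b)/3) + 1)/10 = C1


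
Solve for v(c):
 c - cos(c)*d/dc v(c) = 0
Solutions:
 v(c) = C1 + Integral(c/cos(c), c)


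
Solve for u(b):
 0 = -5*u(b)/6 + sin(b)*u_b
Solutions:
 u(b) = C1*(cos(b) - 1)^(5/12)/(cos(b) + 1)^(5/12)


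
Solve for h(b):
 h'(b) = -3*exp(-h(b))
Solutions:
 h(b) = log(C1 - 3*b)


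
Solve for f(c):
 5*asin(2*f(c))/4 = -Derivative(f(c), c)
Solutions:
 Integral(1/asin(2*_y), (_y, f(c))) = C1 - 5*c/4


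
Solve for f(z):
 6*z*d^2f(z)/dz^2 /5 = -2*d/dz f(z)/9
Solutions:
 f(z) = C1 + C2*z^(22/27)


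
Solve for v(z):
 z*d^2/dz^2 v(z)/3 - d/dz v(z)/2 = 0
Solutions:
 v(z) = C1 + C2*z^(5/2)


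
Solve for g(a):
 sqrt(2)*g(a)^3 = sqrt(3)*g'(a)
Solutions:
 g(a) = -sqrt(6)*sqrt(-1/(C1 + sqrt(6)*a))/2
 g(a) = sqrt(6)*sqrt(-1/(C1 + sqrt(6)*a))/2


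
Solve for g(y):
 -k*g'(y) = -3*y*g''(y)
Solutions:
 g(y) = C1 + y^(re(k)/3 + 1)*(C2*sin(log(y)*Abs(im(k))/3) + C3*cos(log(y)*im(k)/3))


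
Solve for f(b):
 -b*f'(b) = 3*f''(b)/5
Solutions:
 f(b) = C1 + C2*erf(sqrt(30)*b/6)


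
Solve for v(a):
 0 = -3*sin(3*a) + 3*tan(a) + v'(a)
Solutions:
 v(a) = C1 + 3*log(cos(a)) - cos(3*a)


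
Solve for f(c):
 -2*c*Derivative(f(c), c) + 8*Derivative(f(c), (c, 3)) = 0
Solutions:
 f(c) = C1 + Integral(C2*airyai(2^(1/3)*c/2) + C3*airybi(2^(1/3)*c/2), c)


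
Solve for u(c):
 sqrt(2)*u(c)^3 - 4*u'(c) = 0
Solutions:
 u(c) = -sqrt(2)*sqrt(-1/(C1 + sqrt(2)*c))
 u(c) = sqrt(2)*sqrt(-1/(C1 + sqrt(2)*c))


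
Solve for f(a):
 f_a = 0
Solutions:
 f(a) = C1


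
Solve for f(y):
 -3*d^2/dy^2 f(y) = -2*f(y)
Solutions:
 f(y) = C1*exp(-sqrt(6)*y/3) + C2*exp(sqrt(6)*y/3)


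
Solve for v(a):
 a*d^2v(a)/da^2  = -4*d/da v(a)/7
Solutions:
 v(a) = C1 + C2*a^(3/7)


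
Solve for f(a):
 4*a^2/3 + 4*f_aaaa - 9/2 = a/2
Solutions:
 f(a) = C1 + C2*a + C3*a^2 + C4*a^3 - a^6/1080 + a^5/960 + 3*a^4/64


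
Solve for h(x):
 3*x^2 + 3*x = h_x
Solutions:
 h(x) = C1 + x^3 + 3*x^2/2


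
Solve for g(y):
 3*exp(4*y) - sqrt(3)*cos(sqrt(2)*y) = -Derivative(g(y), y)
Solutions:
 g(y) = C1 - 3*exp(4*y)/4 + sqrt(6)*sin(sqrt(2)*y)/2


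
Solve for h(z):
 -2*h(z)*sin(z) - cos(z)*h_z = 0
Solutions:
 h(z) = C1*cos(z)^2


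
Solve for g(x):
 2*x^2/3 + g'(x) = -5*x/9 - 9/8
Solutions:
 g(x) = C1 - 2*x^3/9 - 5*x^2/18 - 9*x/8


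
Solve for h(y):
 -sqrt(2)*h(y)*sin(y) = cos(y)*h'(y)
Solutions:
 h(y) = C1*cos(y)^(sqrt(2))


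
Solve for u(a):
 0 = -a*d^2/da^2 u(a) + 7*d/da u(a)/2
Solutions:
 u(a) = C1 + C2*a^(9/2)


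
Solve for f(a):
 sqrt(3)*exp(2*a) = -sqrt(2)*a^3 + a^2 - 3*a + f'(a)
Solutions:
 f(a) = C1 + sqrt(2)*a^4/4 - a^3/3 + 3*a^2/2 + sqrt(3)*exp(2*a)/2


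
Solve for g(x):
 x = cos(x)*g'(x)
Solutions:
 g(x) = C1 + Integral(x/cos(x), x)


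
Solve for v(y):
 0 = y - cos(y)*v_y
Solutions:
 v(y) = C1 + Integral(y/cos(y), y)


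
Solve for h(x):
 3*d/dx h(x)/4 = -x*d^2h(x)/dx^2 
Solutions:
 h(x) = C1 + C2*x^(1/4)


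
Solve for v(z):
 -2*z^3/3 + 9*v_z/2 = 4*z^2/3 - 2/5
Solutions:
 v(z) = C1 + z^4/27 + 8*z^3/81 - 4*z/45


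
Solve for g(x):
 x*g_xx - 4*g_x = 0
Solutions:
 g(x) = C1 + C2*x^5


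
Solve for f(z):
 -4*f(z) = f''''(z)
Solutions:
 f(z) = (C1*sin(z) + C2*cos(z))*exp(-z) + (C3*sin(z) + C4*cos(z))*exp(z)


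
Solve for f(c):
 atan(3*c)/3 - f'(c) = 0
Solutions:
 f(c) = C1 + c*atan(3*c)/3 - log(9*c^2 + 1)/18


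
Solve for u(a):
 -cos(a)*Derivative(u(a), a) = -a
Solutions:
 u(a) = C1 + Integral(a/cos(a), a)


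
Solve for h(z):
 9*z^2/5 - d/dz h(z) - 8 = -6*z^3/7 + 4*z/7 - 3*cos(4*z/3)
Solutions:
 h(z) = C1 + 3*z^4/14 + 3*z^3/5 - 2*z^2/7 - 8*z + 9*sin(4*z/3)/4


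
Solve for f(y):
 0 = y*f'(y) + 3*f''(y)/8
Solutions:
 f(y) = C1 + C2*erf(2*sqrt(3)*y/3)


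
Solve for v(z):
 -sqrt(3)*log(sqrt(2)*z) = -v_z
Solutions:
 v(z) = C1 + sqrt(3)*z*log(z) - sqrt(3)*z + sqrt(3)*z*log(2)/2


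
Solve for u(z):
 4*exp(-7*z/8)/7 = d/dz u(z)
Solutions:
 u(z) = C1 - 32*exp(-7*z/8)/49


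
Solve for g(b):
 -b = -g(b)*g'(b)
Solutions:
 g(b) = -sqrt(C1 + b^2)
 g(b) = sqrt(C1 + b^2)


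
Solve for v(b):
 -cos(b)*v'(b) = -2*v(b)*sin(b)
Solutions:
 v(b) = C1/cos(b)^2


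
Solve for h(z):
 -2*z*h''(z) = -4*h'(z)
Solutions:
 h(z) = C1 + C2*z^3


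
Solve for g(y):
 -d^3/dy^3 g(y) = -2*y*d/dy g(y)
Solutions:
 g(y) = C1 + Integral(C2*airyai(2^(1/3)*y) + C3*airybi(2^(1/3)*y), y)


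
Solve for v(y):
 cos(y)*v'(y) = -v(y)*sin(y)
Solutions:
 v(y) = C1*cos(y)


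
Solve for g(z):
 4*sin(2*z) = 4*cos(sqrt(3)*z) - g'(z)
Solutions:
 g(z) = C1 + 4*sqrt(3)*sin(sqrt(3)*z)/3 + 2*cos(2*z)


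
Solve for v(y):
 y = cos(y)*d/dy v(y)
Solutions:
 v(y) = C1 + Integral(y/cos(y), y)


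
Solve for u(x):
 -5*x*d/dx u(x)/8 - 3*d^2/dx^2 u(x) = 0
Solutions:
 u(x) = C1 + C2*erf(sqrt(15)*x/12)


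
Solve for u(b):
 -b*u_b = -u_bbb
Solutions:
 u(b) = C1 + Integral(C2*airyai(b) + C3*airybi(b), b)


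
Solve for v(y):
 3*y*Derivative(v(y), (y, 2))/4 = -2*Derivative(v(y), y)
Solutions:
 v(y) = C1 + C2/y^(5/3)


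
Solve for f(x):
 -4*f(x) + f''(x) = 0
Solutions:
 f(x) = C1*exp(-2*x) + C2*exp(2*x)


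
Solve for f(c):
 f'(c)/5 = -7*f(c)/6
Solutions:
 f(c) = C1*exp(-35*c/6)


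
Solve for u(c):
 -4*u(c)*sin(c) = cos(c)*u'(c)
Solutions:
 u(c) = C1*cos(c)^4


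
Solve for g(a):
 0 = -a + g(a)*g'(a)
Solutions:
 g(a) = -sqrt(C1 + a^2)
 g(a) = sqrt(C1 + a^2)


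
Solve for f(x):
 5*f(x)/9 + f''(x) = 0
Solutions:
 f(x) = C1*sin(sqrt(5)*x/3) + C2*cos(sqrt(5)*x/3)


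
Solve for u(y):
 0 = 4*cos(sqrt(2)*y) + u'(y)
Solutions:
 u(y) = C1 - 2*sqrt(2)*sin(sqrt(2)*y)


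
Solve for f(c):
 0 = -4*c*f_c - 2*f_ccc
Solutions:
 f(c) = C1 + Integral(C2*airyai(-2^(1/3)*c) + C3*airybi(-2^(1/3)*c), c)


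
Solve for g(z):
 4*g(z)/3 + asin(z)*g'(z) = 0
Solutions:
 g(z) = C1*exp(-4*Integral(1/asin(z), z)/3)


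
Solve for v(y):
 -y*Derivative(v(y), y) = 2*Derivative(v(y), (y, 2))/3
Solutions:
 v(y) = C1 + C2*erf(sqrt(3)*y/2)


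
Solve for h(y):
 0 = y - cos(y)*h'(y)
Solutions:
 h(y) = C1 + Integral(y/cos(y), y)


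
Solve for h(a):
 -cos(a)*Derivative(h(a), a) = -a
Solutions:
 h(a) = C1 + Integral(a/cos(a), a)


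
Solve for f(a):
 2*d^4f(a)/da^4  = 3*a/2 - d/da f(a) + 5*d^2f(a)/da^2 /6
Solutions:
 f(a) = C1 + C2*exp(a*(5/(sqrt(2791) + 54)^(1/3) + (sqrt(2791) + 54)^(1/3))/12)*sin(sqrt(3)*a*(-(sqrt(2791) + 54)^(1/3) + 5/(sqrt(2791) + 54)^(1/3))/12) + C3*exp(a*(5/(sqrt(2791) + 54)^(1/3) + (sqrt(2791) + 54)^(1/3))/12)*cos(sqrt(3)*a*(-(sqrt(2791) + 54)^(1/3) + 5/(sqrt(2791) + 54)^(1/3))/12) + C4*exp(-a*(5/(sqrt(2791) + 54)^(1/3) + (sqrt(2791) + 54)^(1/3))/6) + 3*a^2/4 + 5*a/4


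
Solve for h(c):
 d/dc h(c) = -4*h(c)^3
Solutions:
 h(c) = -sqrt(2)*sqrt(-1/(C1 - 4*c))/2
 h(c) = sqrt(2)*sqrt(-1/(C1 - 4*c))/2


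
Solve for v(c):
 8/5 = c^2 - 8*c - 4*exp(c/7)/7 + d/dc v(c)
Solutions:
 v(c) = C1 - c^3/3 + 4*c^2 + 8*c/5 + 4*exp(c/7)


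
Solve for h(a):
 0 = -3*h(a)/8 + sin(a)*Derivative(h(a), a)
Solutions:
 h(a) = C1*(cos(a) - 1)^(3/16)/(cos(a) + 1)^(3/16)


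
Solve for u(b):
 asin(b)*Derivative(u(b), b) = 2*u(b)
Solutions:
 u(b) = C1*exp(2*Integral(1/asin(b), b))


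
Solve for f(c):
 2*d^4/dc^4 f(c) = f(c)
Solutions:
 f(c) = C1*exp(-2^(3/4)*c/2) + C2*exp(2^(3/4)*c/2) + C3*sin(2^(3/4)*c/2) + C4*cos(2^(3/4)*c/2)


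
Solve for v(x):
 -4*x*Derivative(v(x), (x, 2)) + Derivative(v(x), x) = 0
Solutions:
 v(x) = C1 + C2*x^(5/4)


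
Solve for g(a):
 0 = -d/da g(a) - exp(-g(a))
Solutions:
 g(a) = log(C1 - a)


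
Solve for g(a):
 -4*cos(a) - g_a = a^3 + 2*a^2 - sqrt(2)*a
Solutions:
 g(a) = C1 - a^4/4 - 2*a^3/3 + sqrt(2)*a^2/2 - 4*sin(a)


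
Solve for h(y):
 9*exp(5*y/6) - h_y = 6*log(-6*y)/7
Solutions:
 h(y) = C1 - 6*y*log(-y)/7 + 6*y*(1 - log(6))/7 + 54*exp(5*y/6)/5


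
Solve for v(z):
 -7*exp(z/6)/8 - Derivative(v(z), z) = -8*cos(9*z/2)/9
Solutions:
 v(z) = C1 - 21*exp(z/6)/4 + 16*sin(9*z/2)/81


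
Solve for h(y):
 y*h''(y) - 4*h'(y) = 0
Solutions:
 h(y) = C1 + C2*y^5


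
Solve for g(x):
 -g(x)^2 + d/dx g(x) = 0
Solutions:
 g(x) = -1/(C1 + x)


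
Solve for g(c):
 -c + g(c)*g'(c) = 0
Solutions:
 g(c) = -sqrt(C1 + c^2)
 g(c) = sqrt(C1 + c^2)


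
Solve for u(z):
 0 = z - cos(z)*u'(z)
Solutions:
 u(z) = C1 + Integral(z/cos(z), z)


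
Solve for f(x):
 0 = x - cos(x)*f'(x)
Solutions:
 f(x) = C1 + Integral(x/cos(x), x)


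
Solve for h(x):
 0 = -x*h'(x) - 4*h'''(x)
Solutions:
 h(x) = C1 + Integral(C2*airyai(-2^(1/3)*x/2) + C3*airybi(-2^(1/3)*x/2), x)


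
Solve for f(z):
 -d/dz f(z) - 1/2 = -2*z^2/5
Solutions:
 f(z) = C1 + 2*z^3/15 - z/2


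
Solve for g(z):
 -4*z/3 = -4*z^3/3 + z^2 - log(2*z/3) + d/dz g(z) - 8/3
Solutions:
 g(z) = C1 + z^4/3 - z^3/3 - 2*z^2/3 + z*log(z) + z*log(2/3) + 5*z/3


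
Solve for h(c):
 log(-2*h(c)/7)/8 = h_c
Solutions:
 -8*Integral(1/(log(-_y) - log(7) + log(2)), (_y, h(c))) = C1 - c


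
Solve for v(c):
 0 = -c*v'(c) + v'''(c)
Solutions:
 v(c) = C1 + Integral(C2*airyai(c) + C3*airybi(c), c)


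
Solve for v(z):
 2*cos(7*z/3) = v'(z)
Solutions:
 v(z) = C1 + 6*sin(7*z/3)/7


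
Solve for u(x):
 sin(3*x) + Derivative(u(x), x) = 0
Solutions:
 u(x) = C1 + cos(3*x)/3


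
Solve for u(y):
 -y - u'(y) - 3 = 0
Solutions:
 u(y) = C1 - y^2/2 - 3*y


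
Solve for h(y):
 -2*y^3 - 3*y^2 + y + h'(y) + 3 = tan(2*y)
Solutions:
 h(y) = C1 + y^4/2 + y^3 - y^2/2 - 3*y - log(cos(2*y))/2


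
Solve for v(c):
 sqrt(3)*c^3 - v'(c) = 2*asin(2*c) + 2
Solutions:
 v(c) = C1 + sqrt(3)*c^4/4 - 2*c*asin(2*c) - 2*c - sqrt(1 - 4*c^2)


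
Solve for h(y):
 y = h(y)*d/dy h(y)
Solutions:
 h(y) = -sqrt(C1 + y^2)
 h(y) = sqrt(C1 + y^2)


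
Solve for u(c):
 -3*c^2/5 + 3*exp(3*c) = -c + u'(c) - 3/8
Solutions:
 u(c) = C1 - c^3/5 + c^2/2 + 3*c/8 + exp(3*c)


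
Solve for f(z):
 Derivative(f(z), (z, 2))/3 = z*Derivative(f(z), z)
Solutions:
 f(z) = C1 + C2*erfi(sqrt(6)*z/2)


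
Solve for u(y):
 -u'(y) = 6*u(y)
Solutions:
 u(y) = C1*exp(-6*y)


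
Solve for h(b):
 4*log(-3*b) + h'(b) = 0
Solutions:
 h(b) = C1 - 4*b*log(-b) + 4*b*(1 - log(3))


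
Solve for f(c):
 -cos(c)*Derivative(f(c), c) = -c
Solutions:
 f(c) = C1 + Integral(c/cos(c), c)


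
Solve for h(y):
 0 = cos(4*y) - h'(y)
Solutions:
 h(y) = C1 + sin(4*y)/4


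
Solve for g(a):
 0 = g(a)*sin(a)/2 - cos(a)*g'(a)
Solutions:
 g(a) = C1/sqrt(cos(a))


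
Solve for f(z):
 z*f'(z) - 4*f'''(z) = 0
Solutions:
 f(z) = C1 + Integral(C2*airyai(2^(1/3)*z/2) + C3*airybi(2^(1/3)*z/2), z)


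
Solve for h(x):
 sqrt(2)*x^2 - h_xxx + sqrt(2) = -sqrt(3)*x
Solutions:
 h(x) = C1 + C2*x + C3*x^2 + sqrt(2)*x^5/60 + sqrt(3)*x^4/24 + sqrt(2)*x^3/6


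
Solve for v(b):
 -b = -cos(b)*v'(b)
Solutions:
 v(b) = C1 + Integral(b/cos(b), b)


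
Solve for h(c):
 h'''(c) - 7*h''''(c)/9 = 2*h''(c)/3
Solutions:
 h(c) = C1 + C2*c + (C3*sin(sqrt(87)*c/14) + C4*cos(sqrt(87)*c/14))*exp(9*c/14)


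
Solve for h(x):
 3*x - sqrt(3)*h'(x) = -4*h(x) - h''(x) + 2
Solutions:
 h(x) = -3*x/4 + (C1*sin(sqrt(13)*x/2) + C2*cos(sqrt(13)*x/2))*exp(sqrt(3)*x/2) - 3*sqrt(3)/16 + 1/2


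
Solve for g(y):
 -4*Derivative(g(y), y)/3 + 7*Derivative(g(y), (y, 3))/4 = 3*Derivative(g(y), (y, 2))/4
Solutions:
 g(y) = C1 + C2*exp(y*(9 - 5*sqrt(57))/42) + C3*exp(y*(9 + 5*sqrt(57))/42)


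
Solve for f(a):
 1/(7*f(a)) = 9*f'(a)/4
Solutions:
 f(a) = -sqrt(C1 + 56*a)/21
 f(a) = sqrt(C1 + 56*a)/21


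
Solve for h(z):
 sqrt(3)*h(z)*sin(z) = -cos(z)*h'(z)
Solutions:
 h(z) = C1*cos(z)^(sqrt(3))


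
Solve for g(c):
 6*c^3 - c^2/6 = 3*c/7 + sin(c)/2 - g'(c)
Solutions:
 g(c) = C1 - 3*c^4/2 + c^3/18 + 3*c^2/14 - cos(c)/2


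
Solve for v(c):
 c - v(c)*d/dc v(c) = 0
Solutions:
 v(c) = -sqrt(C1 + c^2)
 v(c) = sqrt(C1 + c^2)


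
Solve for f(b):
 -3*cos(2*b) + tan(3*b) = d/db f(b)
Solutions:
 f(b) = C1 - log(cos(3*b))/3 - 3*sin(2*b)/2


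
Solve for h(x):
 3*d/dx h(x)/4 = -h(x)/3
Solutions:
 h(x) = C1*exp(-4*x/9)


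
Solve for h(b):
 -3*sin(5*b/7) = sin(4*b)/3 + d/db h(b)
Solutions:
 h(b) = C1 + 21*cos(5*b/7)/5 + cos(4*b)/12


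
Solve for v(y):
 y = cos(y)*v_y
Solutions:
 v(y) = C1 + Integral(y/cos(y), y)


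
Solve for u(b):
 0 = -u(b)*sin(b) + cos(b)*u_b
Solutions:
 u(b) = C1/cos(b)


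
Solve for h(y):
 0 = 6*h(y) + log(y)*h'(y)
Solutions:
 h(y) = C1*exp(-6*li(y))


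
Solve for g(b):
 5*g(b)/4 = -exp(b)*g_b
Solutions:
 g(b) = C1*exp(5*exp(-b)/4)


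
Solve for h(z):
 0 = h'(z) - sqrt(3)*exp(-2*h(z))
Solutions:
 h(z) = log(-sqrt(C1 + 2*sqrt(3)*z))
 h(z) = log(C1 + 2*sqrt(3)*z)/2


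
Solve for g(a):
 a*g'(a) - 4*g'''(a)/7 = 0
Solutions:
 g(a) = C1 + Integral(C2*airyai(14^(1/3)*a/2) + C3*airybi(14^(1/3)*a/2), a)


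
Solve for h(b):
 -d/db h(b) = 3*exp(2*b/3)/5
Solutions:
 h(b) = C1 - 9*exp(2*b/3)/10


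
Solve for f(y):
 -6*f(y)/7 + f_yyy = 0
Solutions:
 f(y) = C3*exp(6^(1/3)*7^(2/3)*y/7) + (C1*sin(2^(1/3)*3^(5/6)*7^(2/3)*y/14) + C2*cos(2^(1/3)*3^(5/6)*7^(2/3)*y/14))*exp(-6^(1/3)*7^(2/3)*y/14)


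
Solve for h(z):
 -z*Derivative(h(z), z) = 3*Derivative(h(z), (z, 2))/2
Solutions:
 h(z) = C1 + C2*erf(sqrt(3)*z/3)


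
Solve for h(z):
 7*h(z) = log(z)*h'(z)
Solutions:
 h(z) = C1*exp(7*li(z))


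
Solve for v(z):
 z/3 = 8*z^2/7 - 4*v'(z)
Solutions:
 v(z) = C1 + 2*z^3/21 - z^2/24


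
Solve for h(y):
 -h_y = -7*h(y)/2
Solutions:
 h(y) = C1*exp(7*y/2)


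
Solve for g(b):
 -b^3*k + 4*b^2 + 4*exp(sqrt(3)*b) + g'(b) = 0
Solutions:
 g(b) = C1 + b^4*k/4 - 4*b^3/3 - 4*sqrt(3)*exp(sqrt(3)*b)/3


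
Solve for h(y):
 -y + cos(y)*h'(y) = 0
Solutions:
 h(y) = C1 + Integral(y/cos(y), y)


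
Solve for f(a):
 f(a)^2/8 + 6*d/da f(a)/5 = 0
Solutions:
 f(a) = 48/(C1 + 5*a)


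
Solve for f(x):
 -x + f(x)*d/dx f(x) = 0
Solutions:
 f(x) = -sqrt(C1 + x^2)
 f(x) = sqrt(C1 + x^2)


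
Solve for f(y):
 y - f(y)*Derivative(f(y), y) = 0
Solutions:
 f(y) = -sqrt(C1 + y^2)
 f(y) = sqrt(C1 + y^2)


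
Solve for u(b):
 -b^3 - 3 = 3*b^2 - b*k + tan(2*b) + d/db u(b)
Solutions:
 u(b) = C1 - b^4/4 - b^3 + b^2*k/2 - 3*b + log(cos(2*b))/2


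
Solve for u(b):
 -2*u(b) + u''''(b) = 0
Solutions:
 u(b) = C1*exp(-2^(1/4)*b) + C2*exp(2^(1/4)*b) + C3*sin(2^(1/4)*b) + C4*cos(2^(1/4)*b)


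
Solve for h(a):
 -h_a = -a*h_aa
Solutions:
 h(a) = C1 + C2*a^2


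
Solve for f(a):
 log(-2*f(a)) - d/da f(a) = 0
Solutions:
 -Integral(1/(log(-_y) + log(2)), (_y, f(a))) = C1 - a


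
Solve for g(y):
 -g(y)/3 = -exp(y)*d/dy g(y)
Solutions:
 g(y) = C1*exp(-exp(-y)/3)


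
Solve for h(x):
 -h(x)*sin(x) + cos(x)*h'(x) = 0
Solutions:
 h(x) = C1/cos(x)


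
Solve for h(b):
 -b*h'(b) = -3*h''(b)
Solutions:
 h(b) = C1 + C2*erfi(sqrt(6)*b/6)


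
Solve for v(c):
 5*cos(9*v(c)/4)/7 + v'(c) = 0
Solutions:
 5*c/7 - 2*log(sin(9*v(c)/4) - 1)/9 + 2*log(sin(9*v(c)/4) + 1)/9 = C1


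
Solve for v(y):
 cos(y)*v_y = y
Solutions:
 v(y) = C1 + Integral(y/cos(y), y)


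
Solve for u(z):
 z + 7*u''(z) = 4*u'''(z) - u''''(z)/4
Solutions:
 u(z) = C1 + C2*z + C3*exp(2*z) + C4*exp(14*z) - z^3/42 - 2*z^2/49


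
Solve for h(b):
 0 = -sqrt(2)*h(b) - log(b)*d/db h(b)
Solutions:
 h(b) = C1*exp(-sqrt(2)*li(b))


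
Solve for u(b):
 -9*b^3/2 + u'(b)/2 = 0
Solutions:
 u(b) = C1 + 9*b^4/4


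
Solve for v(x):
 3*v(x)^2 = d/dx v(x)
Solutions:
 v(x) = -1/(C1 + 3*x)


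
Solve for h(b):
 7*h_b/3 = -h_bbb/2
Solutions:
 h(b) = C1 + C2*sin(sqrt(42)*b/3) + C3*cos(sqrt(42)*b/3)


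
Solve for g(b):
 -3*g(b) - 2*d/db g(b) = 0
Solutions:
 g(b) = C1*exp(-3*b/2)


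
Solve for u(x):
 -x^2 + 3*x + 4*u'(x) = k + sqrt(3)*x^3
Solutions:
 u(x) = C1 + k*x/4 + sqrt(3)*x^4/16 + x^3/12 - 3*x^2/8


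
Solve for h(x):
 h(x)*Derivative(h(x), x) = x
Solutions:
 h(x) = -sqrt(C1 + x^2)
 h(x) = sqrt(C1 + x^2)


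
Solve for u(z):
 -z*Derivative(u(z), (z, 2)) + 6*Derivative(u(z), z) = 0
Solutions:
 u(z) = C1 + C2*z^7


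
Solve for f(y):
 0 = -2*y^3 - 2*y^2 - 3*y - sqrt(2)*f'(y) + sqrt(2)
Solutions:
 f(y) = C1 - sqrt(2)*y^4/4 - sqrt(2)*y^3/3 - 3*sqrt(2)*y^2/4 + y


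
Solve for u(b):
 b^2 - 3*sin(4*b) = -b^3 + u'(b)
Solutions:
 u(b) = C1 + b^4/4 + b^3/3 + 3*cos(4*b)/4


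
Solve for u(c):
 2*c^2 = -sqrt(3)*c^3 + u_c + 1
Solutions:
 u(c) = C1 + sqrt(3)*c^4/4 + 2*c^3/3 - c


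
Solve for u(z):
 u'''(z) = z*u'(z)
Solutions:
 u(z) = C1 + Integral(C2*airyai(z) + C3*airybi(z), z)


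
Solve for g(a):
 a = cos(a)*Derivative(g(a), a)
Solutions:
 g(a) = C1 + Integral(a/cos(a), a)


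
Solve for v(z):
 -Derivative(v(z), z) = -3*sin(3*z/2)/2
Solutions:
 v(z) = C1 - cos(3*z/2)


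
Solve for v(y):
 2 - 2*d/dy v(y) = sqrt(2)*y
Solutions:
 v(y) = C1 - sqrt(2)*y^2/4 + y


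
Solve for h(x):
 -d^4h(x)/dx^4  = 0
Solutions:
 h(x) = C1 + C2*x + C3*x^2 + C4*x^3


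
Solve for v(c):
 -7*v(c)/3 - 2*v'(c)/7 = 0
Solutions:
 v(c) = C1*exp(-49*c/6)


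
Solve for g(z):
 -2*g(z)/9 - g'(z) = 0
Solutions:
 g(z) = C1*exp(-2*z/9)


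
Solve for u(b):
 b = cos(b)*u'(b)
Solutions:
 u(b) = C1 + Integral(b/cos(b), b)


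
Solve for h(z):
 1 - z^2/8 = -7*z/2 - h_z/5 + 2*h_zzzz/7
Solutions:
 h(z) = C1 + C4*exp(10^(2/3)*7^(1/3)*z/10) + 5*z^3/24 - 35*z^2/4 - 5*z + (C2*sin(10^(2/3)*sqrt(3)*7^(1/3)*z/20) + C3*cos(10^(2/3)*sqrt(3)*7^(1/3)*z/20))*exp(-10^(2/3)*7^(1/3)*z/20)


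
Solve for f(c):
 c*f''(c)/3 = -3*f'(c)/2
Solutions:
 f(c) = C1 + C2/c^(7/2)


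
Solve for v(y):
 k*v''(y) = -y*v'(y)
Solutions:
 v(y) = C1 + C2*sqrt(k)*erf(sqrt(2)*y*sqrt(1/k)/2)


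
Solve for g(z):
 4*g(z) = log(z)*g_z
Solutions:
 g(z) = C1*exp(4*li(z))


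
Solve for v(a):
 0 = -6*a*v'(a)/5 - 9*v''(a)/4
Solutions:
 v(a) = C1 + C2*erf(2*sqrt(15)*a/15)


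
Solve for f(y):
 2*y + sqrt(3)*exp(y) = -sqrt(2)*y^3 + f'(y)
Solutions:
 f(y) = C1 + sqrt(2)*y^4/4 + y^2 + sqrt(3)*exp(y)


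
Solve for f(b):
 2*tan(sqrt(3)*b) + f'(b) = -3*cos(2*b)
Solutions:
 f(b) = C1 + 2*sqrt(3)*log(cos(sqrt(3)*b))/3 - 3*sin(2*b)/2


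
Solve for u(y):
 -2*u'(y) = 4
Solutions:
 u(y) = C1 - 2*y


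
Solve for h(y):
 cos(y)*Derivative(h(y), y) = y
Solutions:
 h(y) = C1 + Integral(y/cos(y), y)


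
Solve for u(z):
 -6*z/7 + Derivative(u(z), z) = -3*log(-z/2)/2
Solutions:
 u(z) = C1 + 3*z^2/7 - 3*z*log(-z)/2 + 3*z*(log(2) + 1)/2


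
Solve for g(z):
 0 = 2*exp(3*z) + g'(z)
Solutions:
 g(z) = C1 - 2*exp(3*z)/3


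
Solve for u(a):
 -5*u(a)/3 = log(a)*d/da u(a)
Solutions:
 u(a) = C1*exp(-5*li(a)/3)


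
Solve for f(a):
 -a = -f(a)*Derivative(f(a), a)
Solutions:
 f(a) = -sqrt(C1 + a^2)
 f(a) = sqrt(C1 + a^2)


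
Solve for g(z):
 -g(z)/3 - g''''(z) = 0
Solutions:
 g(z) = (C1*sin(sqrt(2)*3^(3/4)*z/6) + C2*cos(sqrt(2)*3^(3/4)*z/6))*exp(-sqrt(2)*3^(3/4)*z/6) + (C3*sin(sqrt(2)*3^(3/4)*z/6) + C4*cos(sqrt(2)*3^(3/4)*z/6))*exp(sqrt(2)*3^(3/4)*z/6)


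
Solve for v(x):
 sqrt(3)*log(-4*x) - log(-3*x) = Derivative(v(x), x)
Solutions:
 v(x) = C1 + x*(-1 + sqrt(3))*log(-x) + x*(-sqrt(3) - log(3) + 1 + 2*sqrt(3)*log(2))


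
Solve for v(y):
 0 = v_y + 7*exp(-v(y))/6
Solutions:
 v(y) = log(C1 - 7*y/6)


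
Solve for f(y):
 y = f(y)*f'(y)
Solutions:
 f(y) = -sqrt(C1 + y^2)
 f(y) = sqrt(C1 + y^2)


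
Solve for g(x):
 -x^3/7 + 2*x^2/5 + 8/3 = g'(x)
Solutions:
 g(x) = C1 - x^4/28 + 2*x^3/15 + 8*x/3
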